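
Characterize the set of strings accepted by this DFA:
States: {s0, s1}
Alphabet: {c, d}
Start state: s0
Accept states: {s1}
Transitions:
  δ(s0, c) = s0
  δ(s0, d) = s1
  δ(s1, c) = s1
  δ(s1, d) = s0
Testing a few strings:
  'd' → accept
  'c' → reject
  'dcd' → reject
  'ccd' → accept
State roles: s0=even number of d's so far; s1=odd number of d's so far
All strings over {c,d} with an odd number of d's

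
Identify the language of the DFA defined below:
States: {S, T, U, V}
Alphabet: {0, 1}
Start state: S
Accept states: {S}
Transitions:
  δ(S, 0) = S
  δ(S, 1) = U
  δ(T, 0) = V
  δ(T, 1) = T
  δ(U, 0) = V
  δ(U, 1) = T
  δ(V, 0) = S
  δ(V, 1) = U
Testing a few strings:
  '00' → accept
  '1010' → reject
  '1100' → accept
  '1' → reject
State roles: S=value ≡ 0 (mod 4); T=value ≡ 3 (mod 4); U=value ≡ 1 (mod 4); V=value ≡ 2 (mod 4)
All binary strings representing a multiple of 4 (read in base 2; leading zeros allowed and ε counts as 0)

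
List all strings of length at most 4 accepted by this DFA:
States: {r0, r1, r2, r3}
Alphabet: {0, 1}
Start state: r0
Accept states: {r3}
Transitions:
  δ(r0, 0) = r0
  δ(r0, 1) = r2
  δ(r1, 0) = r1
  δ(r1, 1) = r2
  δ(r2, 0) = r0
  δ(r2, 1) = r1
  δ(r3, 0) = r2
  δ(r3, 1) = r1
None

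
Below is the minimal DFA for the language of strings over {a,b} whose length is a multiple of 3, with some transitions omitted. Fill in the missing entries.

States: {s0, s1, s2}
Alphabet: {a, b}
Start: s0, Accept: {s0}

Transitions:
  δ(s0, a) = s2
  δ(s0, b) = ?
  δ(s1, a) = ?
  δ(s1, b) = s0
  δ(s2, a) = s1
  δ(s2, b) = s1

From the language and accept set, identify what each state tracks — s0: length ≡ 0 (mod 3); s1: length ≡ 2 (mod 3); s2: length ≡ 1 (mod 3).
Each missing δ(q, a) is the state matching the new tracked value after reading a.
δ(s0, b) = s2; δ(s1, a) = s0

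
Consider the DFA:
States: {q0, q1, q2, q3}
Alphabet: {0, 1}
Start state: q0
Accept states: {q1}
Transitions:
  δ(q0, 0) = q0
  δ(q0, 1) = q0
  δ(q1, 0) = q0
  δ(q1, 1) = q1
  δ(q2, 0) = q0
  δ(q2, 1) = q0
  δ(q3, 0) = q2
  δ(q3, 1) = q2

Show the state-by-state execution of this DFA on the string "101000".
read '1': q0 → q0
  read '0': q0 → q0
  read '1': q0 → q0
  read '0': q0 → q0
  read '0': q0 → q0
  read '0': q0 → q0
q0 -> q0 -> q0 -> q0 -> q0 -> q0 -> q0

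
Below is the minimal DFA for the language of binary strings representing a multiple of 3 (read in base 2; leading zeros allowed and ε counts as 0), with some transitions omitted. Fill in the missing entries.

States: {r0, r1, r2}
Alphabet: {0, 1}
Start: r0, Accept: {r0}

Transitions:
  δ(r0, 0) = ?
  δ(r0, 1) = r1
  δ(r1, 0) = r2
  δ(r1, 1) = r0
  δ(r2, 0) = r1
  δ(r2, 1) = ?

From the language and accept set, identify what each state tracks — r0: value ≡ 0 (mod 3); r1: value ≡ 1 (mod 3); r2: value ≡ 2 (mod 3).
Each missing δ(q, a) is the state matching the new tracked value after reading a.
δ(r0, 0) = r0; δ(r2, 1) = r2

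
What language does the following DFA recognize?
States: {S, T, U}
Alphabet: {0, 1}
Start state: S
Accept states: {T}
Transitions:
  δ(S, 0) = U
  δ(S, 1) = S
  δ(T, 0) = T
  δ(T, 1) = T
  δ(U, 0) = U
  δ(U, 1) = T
Testing a few strings:
  '1110' → reject
  '000' → reject
  '011' → accept
  '0011' → accept
State roles: S=no 0 seen yet; T=substring 01 seen; U=seen a 0, waiting for 1
All binary strings containing the substring 01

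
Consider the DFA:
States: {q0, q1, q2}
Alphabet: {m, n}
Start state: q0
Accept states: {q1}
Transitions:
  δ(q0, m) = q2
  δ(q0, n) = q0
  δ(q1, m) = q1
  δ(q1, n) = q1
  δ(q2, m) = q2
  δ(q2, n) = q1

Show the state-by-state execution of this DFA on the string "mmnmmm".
read 'm': q0 → q2
  read 'm': q2 → q2
  read 'n': q2 → q1
  read 'm': q1 → q1
  read 'm': q1 → q1
  read 'm': q1 → q1
q0 -> q2 -> q2 -> q1 -> q1 -> q1 -> q1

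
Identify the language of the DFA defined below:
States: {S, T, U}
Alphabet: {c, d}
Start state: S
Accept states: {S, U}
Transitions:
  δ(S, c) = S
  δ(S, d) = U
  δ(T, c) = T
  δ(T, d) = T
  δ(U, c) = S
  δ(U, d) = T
Testing a few strings:
  'dcd' → accept
  'd' → accept
  'cdcc' → accept
  'cd' → accept
State roles: S=last symbol not d (ok); T=saw dd (dead); U=last symbol d (ok)
All strings over {c,d} with no two consecutive d's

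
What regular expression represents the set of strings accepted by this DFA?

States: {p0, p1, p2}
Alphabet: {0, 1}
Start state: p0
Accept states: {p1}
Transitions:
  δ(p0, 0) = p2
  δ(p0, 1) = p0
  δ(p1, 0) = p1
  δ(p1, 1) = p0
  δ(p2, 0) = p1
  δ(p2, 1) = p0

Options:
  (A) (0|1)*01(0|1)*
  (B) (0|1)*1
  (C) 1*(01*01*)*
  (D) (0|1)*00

Check each option against the DFA on short strings; one disagreement eliminates an option:
  (A) (0|1)*01(0|1)*: on '00' the DFA goes p0 → p2 → p1 and accepts (p1 ∈ Accept), but the regex does not match it → eliminate
  (B) (0|1)*1: on '1' the DFA goes p0 → p0 and rejects (p0 ∉ Accept), but the regex matches it → eliminate
  (C) 1*(01*01*)*: on ε the DFA stays in p0 and rejects (p0 ∉ Accept), but the regex matches it → eliminate
  (D) (0|1)*00: agrees with the DFA on every string of length ≤ 6
Only (D) is consistent with the DFA.
(D) (0|1)*00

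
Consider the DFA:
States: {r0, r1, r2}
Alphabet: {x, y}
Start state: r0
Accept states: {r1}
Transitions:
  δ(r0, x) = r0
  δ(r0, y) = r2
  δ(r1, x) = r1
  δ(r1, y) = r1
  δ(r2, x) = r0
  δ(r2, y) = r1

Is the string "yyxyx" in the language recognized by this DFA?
Processing string "yyxyx":
  r0 --y--> r2
  r2 --y--> r1
  r1 --x--> r1
  r1 --y--> r1
  r1 --x--> r1
Final state: r1
Accept states: {r1}
Yes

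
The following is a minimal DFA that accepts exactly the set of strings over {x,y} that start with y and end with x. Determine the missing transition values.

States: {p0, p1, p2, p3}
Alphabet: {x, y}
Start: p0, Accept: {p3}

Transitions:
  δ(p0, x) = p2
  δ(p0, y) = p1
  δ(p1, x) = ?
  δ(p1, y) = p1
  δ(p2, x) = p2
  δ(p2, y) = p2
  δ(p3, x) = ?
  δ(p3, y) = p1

From the language and accept set, identify what each state tracks — p0: no input read; p1: started with y, last symbol y; p2: started with x (dead); p3: started with y, last symbol x.
Each missing δ(q, a) is the state matching the new tracked value after reading a.
δ(p1, x) = p3; δ(p3, x) = p3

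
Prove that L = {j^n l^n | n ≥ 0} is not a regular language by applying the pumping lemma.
Assume L is regular with pumping length p. Idea: pumping the j-block changes the count balance.
Choose s = j^p l^p (length 2p ≥ p). By the pumping lemma, s = xyz with |xy| ≤ p, |y| > 0. So y = j^k for some k > 0 (since xy is entirely within the j's). Pumping gives xy²z = j^(p+k) l^p, which is not in L since p+k ≠ p.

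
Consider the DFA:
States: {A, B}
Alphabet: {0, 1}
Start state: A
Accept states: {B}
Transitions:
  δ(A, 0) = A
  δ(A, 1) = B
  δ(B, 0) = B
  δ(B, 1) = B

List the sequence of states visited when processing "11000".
read '1': A → B
  read '1': B → B
  read '0': B → B
  read '0': B → B
  read '0': B → B
A -> B -> B -> B -> B -> B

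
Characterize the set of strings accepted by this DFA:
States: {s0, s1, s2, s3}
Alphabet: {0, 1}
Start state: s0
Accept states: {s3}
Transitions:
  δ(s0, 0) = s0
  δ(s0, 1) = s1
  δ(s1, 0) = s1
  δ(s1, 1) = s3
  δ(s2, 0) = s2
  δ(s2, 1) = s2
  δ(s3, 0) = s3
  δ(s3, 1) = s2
Testing a few strings:
  '0001' → reject
  '1' → reject
  '0011' → accept
  '111' → reject
State roles: s0=zero 1's; s1=one 1; s2=≥ three 1's (dead); s3=two 1's
All binary strings containing exactly two 1's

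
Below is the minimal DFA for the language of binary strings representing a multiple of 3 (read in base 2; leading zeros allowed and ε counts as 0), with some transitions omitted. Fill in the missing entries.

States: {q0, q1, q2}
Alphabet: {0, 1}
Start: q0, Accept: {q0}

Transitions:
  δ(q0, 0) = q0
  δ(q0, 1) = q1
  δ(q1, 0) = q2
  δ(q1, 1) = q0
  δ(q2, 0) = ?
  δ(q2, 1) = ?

From the language and accept set, identify what each state tracks — q0: value ≡ 0 (mod 3); q1: value ≡ 1 (mod 3); q2: value ≡ 2 (mod 3).
Each missing δ(q, a) is the state matching the new tracked value after reading a.
δ(q2, 0) = q1; δ(q2, 1) = q2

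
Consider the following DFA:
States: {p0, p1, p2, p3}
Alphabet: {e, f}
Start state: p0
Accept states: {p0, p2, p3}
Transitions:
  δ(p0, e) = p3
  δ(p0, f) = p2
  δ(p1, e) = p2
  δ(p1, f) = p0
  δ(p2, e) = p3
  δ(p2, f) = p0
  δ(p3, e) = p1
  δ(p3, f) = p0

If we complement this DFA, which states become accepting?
Complement accept states = All states \ Original accept states
= {p0, p1, p2, p3} \ {p0, p2, p3}
{p1}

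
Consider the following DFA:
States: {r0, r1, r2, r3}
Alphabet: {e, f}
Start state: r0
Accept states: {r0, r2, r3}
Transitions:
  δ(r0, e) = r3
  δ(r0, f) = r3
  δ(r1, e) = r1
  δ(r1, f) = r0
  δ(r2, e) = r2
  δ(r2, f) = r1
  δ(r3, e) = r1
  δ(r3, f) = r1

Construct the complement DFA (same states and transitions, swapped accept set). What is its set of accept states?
Complement accept states = All states \ Original accept states
= {r0, r1, r2, r3} \ {r0, r2, r3}
{r1}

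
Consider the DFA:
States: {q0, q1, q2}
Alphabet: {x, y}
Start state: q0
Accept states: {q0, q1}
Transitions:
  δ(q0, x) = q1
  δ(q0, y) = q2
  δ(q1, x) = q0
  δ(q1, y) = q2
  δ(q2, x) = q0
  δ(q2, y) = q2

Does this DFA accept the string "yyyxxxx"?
Processing string "yyyxxxx":
  q0 --y--> q2
  q2 --y--> q2
  q2 --y--> q2
  q2 --x--> q0
  q0 --x--> q1
  q1 --x--> q0
  q0 --x--> q1
Final state: q1
Accept states: {q0, q1}
Yes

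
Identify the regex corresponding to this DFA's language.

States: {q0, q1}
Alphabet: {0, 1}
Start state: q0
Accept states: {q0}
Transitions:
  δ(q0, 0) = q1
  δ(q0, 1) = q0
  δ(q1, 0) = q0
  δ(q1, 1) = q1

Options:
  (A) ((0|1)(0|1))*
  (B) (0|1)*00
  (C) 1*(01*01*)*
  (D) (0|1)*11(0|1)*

Check each option against the DFA on short strings; one disagreement eliminates an option:
  (A) ((0|1)(0|1))*: on '1' the DFA goes q0 → q0 and accepts (q0 ∈ Accept), but the regex does not match it → eliminate
  (B) (0|1)*00: on ε the DFA stays in q0 and accepts (q0 ∈ Accept), but the regex does not match it → eliminate
  (C) 1*(01*01*)*: agrees with the DFA on every string of length ≤ 6
  (D) (0|1)*11(0|1)*: on ε the DFA stays in q0 and accepts (q0 ∈ Accept), but the regex does not match it → eliminate
Only (C) is consistent with the DFA.
(C) 1*(01*01*)*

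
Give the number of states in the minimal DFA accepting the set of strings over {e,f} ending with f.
By Myhill–Nerode, count the distinguishable equivalence classes: two classes — last symbol is f vs. not.
2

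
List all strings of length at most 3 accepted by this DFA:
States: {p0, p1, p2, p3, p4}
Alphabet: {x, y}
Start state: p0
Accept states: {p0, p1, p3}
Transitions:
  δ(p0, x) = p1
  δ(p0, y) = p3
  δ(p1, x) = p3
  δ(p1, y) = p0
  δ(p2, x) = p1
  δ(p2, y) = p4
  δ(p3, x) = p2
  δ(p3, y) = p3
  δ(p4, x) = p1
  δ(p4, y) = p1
ε, x, y, xx, xy, yy, xxy, xyx, xyy, yxx, yyy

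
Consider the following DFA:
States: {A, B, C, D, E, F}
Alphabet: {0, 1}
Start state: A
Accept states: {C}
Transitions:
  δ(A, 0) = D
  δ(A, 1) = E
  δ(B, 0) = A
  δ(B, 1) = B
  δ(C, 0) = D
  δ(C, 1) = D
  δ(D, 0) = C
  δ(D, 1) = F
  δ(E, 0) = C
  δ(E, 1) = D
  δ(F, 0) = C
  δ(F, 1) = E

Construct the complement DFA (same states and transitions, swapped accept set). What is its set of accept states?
Complement accept states = All states \ Original accept states
= {A, B, C, D, E, F} \ {C}
{A, B, D, E, F}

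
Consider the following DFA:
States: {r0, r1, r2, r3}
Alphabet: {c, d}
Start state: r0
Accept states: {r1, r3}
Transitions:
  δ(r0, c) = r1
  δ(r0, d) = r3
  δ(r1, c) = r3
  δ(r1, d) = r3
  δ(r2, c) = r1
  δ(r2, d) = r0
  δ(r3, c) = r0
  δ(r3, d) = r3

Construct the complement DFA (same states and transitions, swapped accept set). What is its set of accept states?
Complement accept states = All states \ Original accept states
= {r0, r1, r2, r3} \ {r1, r3}
{r0, r2}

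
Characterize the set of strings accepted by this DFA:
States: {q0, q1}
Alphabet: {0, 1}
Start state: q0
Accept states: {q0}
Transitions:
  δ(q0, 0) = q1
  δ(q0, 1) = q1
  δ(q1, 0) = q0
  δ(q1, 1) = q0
Testing a few strings:
  '1' → reject
  '000' → reject
  '01' → accept
  '0' → reject
State roles: q0=even length so far; q1=odd length so far
All binary strings of even length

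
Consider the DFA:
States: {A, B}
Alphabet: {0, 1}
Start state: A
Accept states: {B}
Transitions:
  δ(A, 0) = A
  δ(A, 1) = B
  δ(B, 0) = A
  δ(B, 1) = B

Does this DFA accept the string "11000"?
Processing string "11000":
  A --1--> B
  B --1--> B
  B --0--> A
  A --0--> A
  A --0--> A
Final state: A
Accept states: {B}
No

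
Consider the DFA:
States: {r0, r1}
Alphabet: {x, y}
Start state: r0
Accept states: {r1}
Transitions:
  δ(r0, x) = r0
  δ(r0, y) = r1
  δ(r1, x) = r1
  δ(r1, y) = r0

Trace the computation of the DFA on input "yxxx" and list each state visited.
read 'y': r0 → r1
  read 'x': r1 → r1
  read 'x': r1 → r1
  read 'x': r1 → r1
r0 -> r1 -> r1 -> r1 -> r1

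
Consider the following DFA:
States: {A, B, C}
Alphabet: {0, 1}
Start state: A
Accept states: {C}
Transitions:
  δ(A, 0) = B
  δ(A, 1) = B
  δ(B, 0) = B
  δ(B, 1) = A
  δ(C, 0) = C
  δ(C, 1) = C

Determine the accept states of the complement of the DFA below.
Complement accept states = All states \ Original accept states
= {A, B, C} \ {C}
{A, B}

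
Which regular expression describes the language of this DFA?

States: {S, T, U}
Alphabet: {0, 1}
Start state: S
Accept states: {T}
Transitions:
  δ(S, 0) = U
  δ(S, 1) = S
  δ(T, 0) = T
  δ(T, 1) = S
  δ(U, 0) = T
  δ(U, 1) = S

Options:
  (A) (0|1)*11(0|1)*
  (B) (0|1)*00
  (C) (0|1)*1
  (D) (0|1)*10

Check each option against the DFA on short strings; one disagreement eliminates an option:
  (A) (0|1)*11(0|1)*: on '00' the DFA goes S → U → T and accepts (T ∈ Accept), but the regex does not match it → eliminate
  (B) (0|1)*00: agrees with the DFA on every string of length ≤ 6
  (C) (0|1)*1: on '1' the DFA goes S → S and rejects (S ∉ Accept), but the regex matches it → eliminate
  (D) (0|1)*10: on '00' the DFA goes S → U → T and accepts (T ∈ Accept), but the regex does not match it → eliminate
Only (B) is consistent with the DFA.
(B) (0|1)*00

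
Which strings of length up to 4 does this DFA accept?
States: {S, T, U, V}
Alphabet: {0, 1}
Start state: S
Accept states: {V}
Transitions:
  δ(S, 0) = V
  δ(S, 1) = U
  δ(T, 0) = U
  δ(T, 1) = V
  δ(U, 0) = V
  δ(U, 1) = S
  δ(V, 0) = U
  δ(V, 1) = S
0, 10, 000, 010, 110, 0010, 0110, 1000, 1010, 1110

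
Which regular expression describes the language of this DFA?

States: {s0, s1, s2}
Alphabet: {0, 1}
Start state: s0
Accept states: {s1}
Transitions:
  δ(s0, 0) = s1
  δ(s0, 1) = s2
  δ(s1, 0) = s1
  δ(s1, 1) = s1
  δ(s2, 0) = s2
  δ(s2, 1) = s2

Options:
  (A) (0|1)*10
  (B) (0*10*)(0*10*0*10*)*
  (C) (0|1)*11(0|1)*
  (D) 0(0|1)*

Check each option against the DFA on short strings; one disagreement eliminates an option:
  (A) (0|1)*10: on '0' the DFA goes s0 → s1 and accepts (s1 ∈ Accept), but the regex does not match it → eliminate
  (B) (0*10*)(0*10*0*10*)*: on '0' the DFA goes s0 → s1 and accepts (s1 ∈ Accept), but the regex does not match it → eliminate
  (C) (0|1)*11(0|1)*: on '0' the DFA goes s0 → s1 and accepts (s1 ∈ Accept), but the regex does not match it → eliminate
  (D) 0(0|1)*: agrees with the DFA on every string of length ≤ 6
Only (D) is consistent with the DFA.
(D) 0(0|1)*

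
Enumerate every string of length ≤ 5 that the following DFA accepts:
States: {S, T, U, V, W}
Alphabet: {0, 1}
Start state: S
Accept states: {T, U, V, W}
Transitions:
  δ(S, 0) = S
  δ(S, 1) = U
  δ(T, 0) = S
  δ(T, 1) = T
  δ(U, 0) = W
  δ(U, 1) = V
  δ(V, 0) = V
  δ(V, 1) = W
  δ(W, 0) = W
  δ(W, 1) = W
1, 01, 10, 11, 001, 010, 011, 100, 101, 110, 111, 0001, 0010, 0011, 0100, 0101, 0110, 0111, 1000, 1001, 1010, 1011, 1100, 1101, 1110, 1111, 00001, 00010, 00011, 00100, 00101, 00110, 00111, 01000, 01001, 01010, 01011, 01100, 01101, 01110, 01111, 10000, 10001, 10010, 10011, 10100, 10101, 10110, 10111, 11000, 11001, 11010, 11011, 11100, 11101, 11110, 11111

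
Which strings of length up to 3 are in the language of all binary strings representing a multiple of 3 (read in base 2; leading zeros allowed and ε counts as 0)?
ε, 0, 00, 11, 000, 011, 110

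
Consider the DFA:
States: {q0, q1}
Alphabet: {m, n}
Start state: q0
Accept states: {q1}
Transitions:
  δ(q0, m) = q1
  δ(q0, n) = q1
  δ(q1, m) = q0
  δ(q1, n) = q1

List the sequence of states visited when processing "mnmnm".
read 'm': q0 → q1
  read 'n': q1 → q1
  read 'm': q1 → q0
  read 'n': q0 → q1
  read 'm': q1 → q0
q0 -> q1 -> q1 -> q0 -> q1 -> q0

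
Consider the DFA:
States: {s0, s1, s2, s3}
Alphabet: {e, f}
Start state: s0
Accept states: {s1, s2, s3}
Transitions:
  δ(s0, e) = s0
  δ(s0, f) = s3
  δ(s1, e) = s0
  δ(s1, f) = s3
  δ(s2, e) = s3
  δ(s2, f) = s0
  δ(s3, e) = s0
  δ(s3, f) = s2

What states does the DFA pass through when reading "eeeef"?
read 'e': s0 → s0
  read 'e': s0 → s0
  read 'e': s0 → s0
  read 'e': s0 → s0
  read 'f': s0 → s3
s0 -> s0 -> s0 -> s0 -> s0 -> s3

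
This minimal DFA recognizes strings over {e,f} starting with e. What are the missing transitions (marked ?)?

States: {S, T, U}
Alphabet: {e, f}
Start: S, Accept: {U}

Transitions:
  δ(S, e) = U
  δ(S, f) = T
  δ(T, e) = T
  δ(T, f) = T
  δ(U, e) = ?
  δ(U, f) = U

From the language and accept set, identify what each state tracks — S: no input read; T: started with f (dead); U: started with e.
Each missing δ(q, a) is the state matching the new tracked value after reading a.
δ(U, e) = U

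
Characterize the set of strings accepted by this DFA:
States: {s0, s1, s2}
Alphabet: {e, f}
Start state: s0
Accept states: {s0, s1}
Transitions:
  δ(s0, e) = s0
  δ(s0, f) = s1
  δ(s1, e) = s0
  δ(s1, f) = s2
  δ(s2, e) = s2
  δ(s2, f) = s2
Testing a few strings:
  'effe' → reject
  'fee' → accept
  'ff' → reject
  'f' → accept
State roles: s0=last symbol not f (ok); s1=last symbol f (ok); s2=saw ff (dead)
All strings over {e,f} with no two consecutive f's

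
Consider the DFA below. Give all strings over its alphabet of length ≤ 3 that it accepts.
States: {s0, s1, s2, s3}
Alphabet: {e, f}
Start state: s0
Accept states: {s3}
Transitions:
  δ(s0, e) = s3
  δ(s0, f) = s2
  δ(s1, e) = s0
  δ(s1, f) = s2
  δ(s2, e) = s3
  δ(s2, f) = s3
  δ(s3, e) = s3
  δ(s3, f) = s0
e, ee, fe, ff, eee, efe, fee, ffe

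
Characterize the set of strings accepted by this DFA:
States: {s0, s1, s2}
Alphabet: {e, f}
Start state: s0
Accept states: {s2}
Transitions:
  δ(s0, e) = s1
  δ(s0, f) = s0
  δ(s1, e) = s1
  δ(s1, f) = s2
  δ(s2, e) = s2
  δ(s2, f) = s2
Testing a few strings:
  'eeee' → reject
  'fe' → reject
  'ff' → reject
  'ffe' → reject
State roles: s0=no e seen yet; s1=seen a e, waiting for f; s2=substring ef seen
All strings over {e,f} containing the substring ef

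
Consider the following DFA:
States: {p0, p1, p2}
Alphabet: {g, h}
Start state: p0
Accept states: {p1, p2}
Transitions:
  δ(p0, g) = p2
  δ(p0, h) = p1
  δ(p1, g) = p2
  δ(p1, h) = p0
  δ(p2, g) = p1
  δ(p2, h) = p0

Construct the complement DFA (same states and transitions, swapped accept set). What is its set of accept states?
Complement accept states = All states \ Original accept states
= {p0, p1, p2} \ {p1, p2}
{p0}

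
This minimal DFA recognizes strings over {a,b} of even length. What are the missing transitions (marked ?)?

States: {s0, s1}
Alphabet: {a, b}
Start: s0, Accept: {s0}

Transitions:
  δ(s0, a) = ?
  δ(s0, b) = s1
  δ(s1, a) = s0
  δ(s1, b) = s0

From the language and accept set, identify what each state tracks — s0: even length so far; s1: odd length so far.
Each missing δ(q, a) is the state matching the new tracked value after reading a.
δ(s0, a) = s1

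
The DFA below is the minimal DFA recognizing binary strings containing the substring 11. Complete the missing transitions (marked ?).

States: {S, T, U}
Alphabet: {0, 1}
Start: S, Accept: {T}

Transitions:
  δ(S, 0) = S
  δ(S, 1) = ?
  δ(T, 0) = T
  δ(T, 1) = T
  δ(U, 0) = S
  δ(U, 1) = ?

From the language and accept set, identify what each state tracks — S: no progress toward 11; T: substring 11 seen; U: one trailing 1.
Each missing δ(q, a) is the state matching the new tracked value after reading a.
δ(S, 1) = U; δ(U, 1) = T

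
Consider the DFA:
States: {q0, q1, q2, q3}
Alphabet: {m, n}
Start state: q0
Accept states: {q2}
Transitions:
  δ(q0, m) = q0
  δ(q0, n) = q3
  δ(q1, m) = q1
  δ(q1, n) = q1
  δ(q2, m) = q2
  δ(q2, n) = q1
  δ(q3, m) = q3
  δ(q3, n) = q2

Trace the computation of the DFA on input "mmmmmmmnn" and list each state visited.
read 'm': q0 → q0
  read 'm': q0 → q0
  read 'm': q0 → q0
  read 'm': q0 → q0
  read 'm': q0 → q0
  read 'm': q0 → q0
  read 'm': q0 → q0
  read 'n': q0 → q3
  read 'n': q3 → q2
q0 -> q0 -> q0 -> q0 -> q0 -> q0 -> q0 -> q0 -> q3 -> q2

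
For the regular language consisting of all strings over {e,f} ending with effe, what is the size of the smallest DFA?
By Myhill–Nerode, count the distinguishable equivalence classes: 5 classes — one per longest suffix of the input that is a prefix of 'effe' (lengths 0 through 4); only the length-4 class is accepting.
5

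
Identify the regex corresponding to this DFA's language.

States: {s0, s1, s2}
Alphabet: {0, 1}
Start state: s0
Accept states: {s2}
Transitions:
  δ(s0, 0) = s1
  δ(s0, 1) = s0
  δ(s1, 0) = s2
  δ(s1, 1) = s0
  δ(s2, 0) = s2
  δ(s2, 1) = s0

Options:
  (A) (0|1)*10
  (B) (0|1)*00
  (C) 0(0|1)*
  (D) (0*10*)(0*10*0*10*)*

Check each option against the DFA on short strings; one disagreement eliminates an option:
  (A) (0|1)*10: on '00' the DFA goes s0 → s1 → s2 and accepts (s2 ∈ Accept), but the regex does not match it → eliminate
  (B) (0|1)*00: agrees with the DFA on every string of length ≤ 6
  (C) 0(0|1)*: on '0' the DFA goes s0 → s1 and rejects (s1 ∉ Accept), but the regex matches it → eliminate
  (D) (0*10*)(0*10*0*10*)*: on '1' the DFA goes s0 → s0 and rejects (s0 ∉ Accept), but the regex matches it → eliminate
Only (B) is consistent with the DFA.
(B) (0|1)*00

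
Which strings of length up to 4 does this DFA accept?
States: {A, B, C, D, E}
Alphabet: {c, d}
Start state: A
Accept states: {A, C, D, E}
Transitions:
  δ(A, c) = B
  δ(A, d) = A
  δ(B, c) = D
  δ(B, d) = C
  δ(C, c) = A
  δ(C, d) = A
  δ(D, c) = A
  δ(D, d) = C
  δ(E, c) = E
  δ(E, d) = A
ε, d, cc, cd, dd, ccc, ccd, cdc, cdd, dcc, dcd, ddd, cccd, ccdc, ccdd, cdcd, cddd, dccc, dccd, dcdc, dcdd, ddcc, ddcd, dddd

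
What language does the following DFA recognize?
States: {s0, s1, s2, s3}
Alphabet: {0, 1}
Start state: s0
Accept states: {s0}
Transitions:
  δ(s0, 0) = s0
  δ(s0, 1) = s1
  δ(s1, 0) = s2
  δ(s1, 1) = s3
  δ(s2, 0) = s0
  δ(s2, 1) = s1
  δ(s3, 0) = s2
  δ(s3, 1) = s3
Testing a few strings:
  '01' → reject
  '10' → reject
  '000' → accept
  '1' → reject
State roles: s0=value ≡ 0 (mod 4); s1=value ≡ 1 (mod 4); s2=value ≡ 2 (mod 4); s3=value ≡ 3 (mod 4)
All binary strings representing a multiple of 4 (read in base 2; leading zeros allowed and ε counts as 0)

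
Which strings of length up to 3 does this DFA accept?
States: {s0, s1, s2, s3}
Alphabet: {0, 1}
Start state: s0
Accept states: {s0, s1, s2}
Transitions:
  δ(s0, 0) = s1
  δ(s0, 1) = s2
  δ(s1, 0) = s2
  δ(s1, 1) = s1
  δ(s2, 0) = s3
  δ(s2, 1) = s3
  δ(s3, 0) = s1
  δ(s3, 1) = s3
ε, 0, 1, 00, 01, 010, 011, 100, 110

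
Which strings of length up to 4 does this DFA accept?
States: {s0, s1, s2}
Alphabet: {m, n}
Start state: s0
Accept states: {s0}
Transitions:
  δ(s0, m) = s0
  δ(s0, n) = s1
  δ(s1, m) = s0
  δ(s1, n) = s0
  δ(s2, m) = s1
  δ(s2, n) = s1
ε, m, mm, nm, nn, mmm, mnm, mnn, nmm, nnm, mmmm, mmnm, mmnn, mnmm, mnnm, nmmm, nmnm, nmnn, nnmm, nnnm, nnnn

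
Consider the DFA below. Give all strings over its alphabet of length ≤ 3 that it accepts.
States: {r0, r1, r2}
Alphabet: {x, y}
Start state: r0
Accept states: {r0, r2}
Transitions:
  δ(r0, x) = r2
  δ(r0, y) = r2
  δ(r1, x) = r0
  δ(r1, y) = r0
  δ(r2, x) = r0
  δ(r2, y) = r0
ε, x, y, xx, xy, yx, yy, xxx, xxy, xyx, xyy, yxx, yxy, yyx, yyy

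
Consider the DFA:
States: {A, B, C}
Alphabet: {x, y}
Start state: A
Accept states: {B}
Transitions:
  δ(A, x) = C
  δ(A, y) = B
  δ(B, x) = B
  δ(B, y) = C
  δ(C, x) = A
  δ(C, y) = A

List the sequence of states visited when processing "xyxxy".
read 'x': A → C
  read 'y': C → A
  read 'x': A → C
  read 'x': C → A
  read 'y': A → B
A -> C -> A -> C -> A -> B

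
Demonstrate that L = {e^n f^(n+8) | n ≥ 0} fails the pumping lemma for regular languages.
Assume L is regular with pumping length p. Idea: pumping the e-block breaks the fixed offset of 8.
Choose s = e^p f^(p+8) ∈ L. By the pumping lemma, s = xyz with |xy| ≤ p, |y| > 0, so y = e^k with k ≥ 1. Then xy²z = e^(p+k) f^(p+8). For this to be in L we would need p+8 = (p+k)+8, i.e. k = 0, contradicting k ≥ 1. So xy²z ∉ L.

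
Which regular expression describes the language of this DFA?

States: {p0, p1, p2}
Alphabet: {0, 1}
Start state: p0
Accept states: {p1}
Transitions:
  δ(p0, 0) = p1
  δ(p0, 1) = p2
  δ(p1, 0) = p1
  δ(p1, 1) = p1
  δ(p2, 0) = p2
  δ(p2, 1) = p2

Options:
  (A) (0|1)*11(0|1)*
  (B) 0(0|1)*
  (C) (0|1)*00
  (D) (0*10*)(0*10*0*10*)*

Check each option against the DFA on short strings; one disagreement eliminates an option:
  (A) (0|1)*11(0|1)*: on '0' the DFA goes p0 → p1 and accepts (p1 ∈ Accept), but the regex does not match it → eliminate
  (B) 0(0|1)*: agrees with the DFA on every string of length ≤ 6
  (C) (0|1)*00: on '0' the DFA goes p0 → p1 and accepts (p1 ∈ Accept), but the regex does not match it → eliminate
  (D) (0*10*)(0*10*0*10*)*: on '0' the DFA goes p0 → p1 and accepts (p1 ∈ Accept), but the regex does not match it → eliminate
Only (B) is consistent with the DFA.
(B) 0(0|1)*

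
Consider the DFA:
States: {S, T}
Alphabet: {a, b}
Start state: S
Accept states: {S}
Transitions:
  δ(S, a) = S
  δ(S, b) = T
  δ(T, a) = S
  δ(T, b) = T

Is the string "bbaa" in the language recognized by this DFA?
Processing string "bbaa":
  S --b--> T
  T --b--> T
  T --a--> S
  S --a--> S
Final state: S
Accept states: {S}
Yes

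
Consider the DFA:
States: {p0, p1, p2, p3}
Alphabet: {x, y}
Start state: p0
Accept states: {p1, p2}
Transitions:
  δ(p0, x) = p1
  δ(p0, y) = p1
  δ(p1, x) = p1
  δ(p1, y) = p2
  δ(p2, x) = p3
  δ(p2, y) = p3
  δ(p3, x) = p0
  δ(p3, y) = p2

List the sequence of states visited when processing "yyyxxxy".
read 'y': p0 → p1
  read 'y': p1 → p2
  read 'y': p2 → p3
  read 'x': p3 → p0
  read 'x': p0 → p1
  read 'x': p1 → p1
  read 'y': p1 → p2
p0 -> p1 -> p2 -> p3 -> p0 -> p1 -> p1 -> p2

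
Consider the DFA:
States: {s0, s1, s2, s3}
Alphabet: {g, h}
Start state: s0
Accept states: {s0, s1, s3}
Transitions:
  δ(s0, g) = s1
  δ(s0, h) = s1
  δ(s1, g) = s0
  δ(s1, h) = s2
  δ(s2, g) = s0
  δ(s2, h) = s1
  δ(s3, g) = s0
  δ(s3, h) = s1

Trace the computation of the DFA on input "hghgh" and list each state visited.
read 'h': s0 → s1
  read 'g': s1 → s0
  read 'h': s0 → s1
  read 'g': s1 → s0
  read 'h': s0 → s1
s0 -> s1 -> s0 -> s1 -> s0 -> s1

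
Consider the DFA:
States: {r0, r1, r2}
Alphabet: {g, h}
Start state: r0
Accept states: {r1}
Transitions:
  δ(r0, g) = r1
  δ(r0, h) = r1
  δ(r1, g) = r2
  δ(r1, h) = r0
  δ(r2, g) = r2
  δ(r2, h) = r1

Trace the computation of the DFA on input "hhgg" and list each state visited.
read 'h': r0 → r1
  read 'h': r1 → r0
  read 'g': r0 → r1
  read 'g': r1 → r2
r0 -> r1 -> r0 -> r1 -> r2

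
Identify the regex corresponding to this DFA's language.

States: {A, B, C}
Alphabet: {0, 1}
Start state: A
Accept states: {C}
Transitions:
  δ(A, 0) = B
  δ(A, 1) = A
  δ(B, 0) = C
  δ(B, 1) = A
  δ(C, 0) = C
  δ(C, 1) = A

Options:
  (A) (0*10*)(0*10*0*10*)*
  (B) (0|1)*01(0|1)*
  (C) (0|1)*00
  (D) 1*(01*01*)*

Check each option against the DFA on short strings; one disagreement eliminates an option:
  (A) (0*10*)(0*10*0*10*)*: on '1' the DFA goes A → A and rejects (A ∉ Accept), but the regex matches it → eliminate
  (B) (0|1)*01(0|1)*: on '00' the DFA goes A → B → C and accepts (C ∈ Accept), but the regex does not match it → eliminate
  (C) (0|1)*00: agrees with the DFA on every string of length ≤ 6
  (D) 1*(01*01*)*: on ε the DFA stays in A and rejects (A ∉ Accept), but the regex matches it → eliminate
Only (C) is consistent with the DFA.
(C) (0|1)*00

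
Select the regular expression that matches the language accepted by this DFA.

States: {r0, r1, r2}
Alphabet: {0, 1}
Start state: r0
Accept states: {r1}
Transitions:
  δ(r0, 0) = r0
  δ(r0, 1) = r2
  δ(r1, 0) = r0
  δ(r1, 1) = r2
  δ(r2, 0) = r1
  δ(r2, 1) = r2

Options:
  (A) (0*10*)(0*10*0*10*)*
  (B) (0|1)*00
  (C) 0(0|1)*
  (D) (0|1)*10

Check each option against the DFA on short strings; one disagreement eliminates an option:
  (A) (0*10*)(0*10*0*10*)*: on '1' the DFA goes r0 → r2 and rejects (r2 ∉ Accept), but the regex matches it → eliminate
  (B) (0|1)*00: on '00' the DFA goes r0 → r0 → r0 and rejects (r0 ∉ Accept), but the regex matches it → eliminate
  (C) 0(0|1)*: on '0' the DFA goes r0 → r0 and rejects (r0 ∉ Accept), but the regex matches it → eliminate
  (D) (0|1)*10: agrees with the DFA on every string of length ≤ 6
Only (D) is consistent with the DFA.
(D) (0|1)*10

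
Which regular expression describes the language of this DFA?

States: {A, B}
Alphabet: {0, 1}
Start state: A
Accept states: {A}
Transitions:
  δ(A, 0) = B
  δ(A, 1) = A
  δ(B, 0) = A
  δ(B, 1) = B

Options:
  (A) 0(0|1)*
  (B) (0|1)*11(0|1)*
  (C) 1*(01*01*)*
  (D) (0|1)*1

Check each option against the DFA on short strings; one disagreement eliminates an option:
  (A) 0(0|1)*: on ε the DFA stays in A and accepts (A ∈ Accept), but the regex does not match it → eliminate
  (B) (0|1)*11(0|1)*: on ε the DFA stays in A and accepts (A ∈ Accept), but the regex does not match it → eliminate
  (C) 1*(01*01*)*: agrees with the DFA on every string of length ≤ 6
  (D) (0|1)*1: on ε the DFA stays in A and accepts (A ∈ Accept), but the regex does not match it → eliminate
Only (C) is consistent with the DFA.
(C) 1*(01*01*)*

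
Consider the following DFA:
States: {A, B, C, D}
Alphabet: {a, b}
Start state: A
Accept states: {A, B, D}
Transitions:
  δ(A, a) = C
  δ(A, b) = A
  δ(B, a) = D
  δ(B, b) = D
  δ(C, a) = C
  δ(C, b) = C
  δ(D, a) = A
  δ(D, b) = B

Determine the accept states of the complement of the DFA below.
Complement accept states = All states \ Original accept states
= {A, B, C, D} \ {A, B, D}
{C}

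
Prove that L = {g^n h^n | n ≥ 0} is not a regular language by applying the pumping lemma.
Assume L is regular with pumping length p. Idea: pumping the g-block changes the count balance.
Choose s = g^p h^p (length 2p ≥ p). By the pumping lemma, s = xyz with |xy| ≤ p, |y| > 0. So y = g^k for some k > 0 (since xy is entirely within the g's). Pumping gives xy²z = g^(p+k) h^p, which is not in L since p+k ≠ p.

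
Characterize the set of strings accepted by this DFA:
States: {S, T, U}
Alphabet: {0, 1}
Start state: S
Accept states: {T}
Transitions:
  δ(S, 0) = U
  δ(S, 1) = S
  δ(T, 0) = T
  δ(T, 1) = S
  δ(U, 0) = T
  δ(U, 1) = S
Testing a few strings:
  '10' → reject
  '1011' → reject
  '0' → reject
  '010' → reject
State roles: S=last symbol not 0; T=two trailing 0's; U=one trailing 0
All binary strings ending with 00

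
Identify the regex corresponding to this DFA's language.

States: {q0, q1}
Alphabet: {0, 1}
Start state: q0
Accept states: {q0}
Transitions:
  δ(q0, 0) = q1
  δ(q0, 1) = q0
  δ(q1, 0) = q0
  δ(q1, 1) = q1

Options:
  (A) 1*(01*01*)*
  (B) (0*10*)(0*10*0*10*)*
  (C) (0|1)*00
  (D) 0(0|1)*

Check each option against the DFA on short strings; one disagreement eliminates an option:
  (A) 1*(01*01*)*: agrees with the DFA on every string of length ≤ 6
  (B) (0*10*)(0*10*0*10*)*: on ε the DFA stays in q0 and accepts (q0 ∈ Accept), but the regex does not match it → eliminate
  (C) (0|1)*00: on ε the DFA stays in q0 and accepts (q0 ∈ Accept), but the regex does not match it → eliminate
  (D) 0(0|1)*: on ε the DFA stays in q0 and accepts (q0 ∈ Accept), but the regex does not match it → eliminate
Only (A) is consistent with the DFA.
(A) 1*(01*01*)*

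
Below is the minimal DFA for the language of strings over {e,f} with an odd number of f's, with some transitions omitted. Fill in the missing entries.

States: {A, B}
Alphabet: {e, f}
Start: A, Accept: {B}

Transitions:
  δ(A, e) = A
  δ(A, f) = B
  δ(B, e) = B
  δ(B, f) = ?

From the language and accept set, identify what each state tracks — A: even number of f's so far; B: odd number of f's so far.
Each missing δ(q, a) is the state matching the new tracked value after reading a.
δ(B, f) = A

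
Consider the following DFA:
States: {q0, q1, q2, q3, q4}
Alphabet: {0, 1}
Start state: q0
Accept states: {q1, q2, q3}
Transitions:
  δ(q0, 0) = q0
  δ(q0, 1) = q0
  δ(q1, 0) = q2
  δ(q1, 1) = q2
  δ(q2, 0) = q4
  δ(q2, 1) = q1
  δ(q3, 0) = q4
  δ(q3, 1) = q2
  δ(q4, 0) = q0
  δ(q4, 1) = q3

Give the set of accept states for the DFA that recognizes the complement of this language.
Complement accept states = All states \ Original accept states
= {q0, q1, q2, q3, q4} \ {q1, q2, q3}
{q0, q4}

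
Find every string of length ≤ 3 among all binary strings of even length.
ε, 00, 01, 10, 11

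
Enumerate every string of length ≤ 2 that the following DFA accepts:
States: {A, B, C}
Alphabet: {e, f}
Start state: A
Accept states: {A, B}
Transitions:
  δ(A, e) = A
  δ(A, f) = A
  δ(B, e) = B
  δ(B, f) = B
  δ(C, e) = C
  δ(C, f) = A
ε, e, f, ee, ef, fe, ff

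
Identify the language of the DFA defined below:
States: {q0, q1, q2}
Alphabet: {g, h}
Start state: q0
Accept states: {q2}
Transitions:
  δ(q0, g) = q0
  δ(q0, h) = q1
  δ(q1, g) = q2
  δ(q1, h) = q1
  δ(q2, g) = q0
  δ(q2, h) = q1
Testing a few strings:
  'g' → reject
  'gggg' → reject
  'gg' → reject
  'gghg' → accept
State roles: q0=no suffix match; q1=one trailing h; q2=suffix is hg
All strings over {g,h} ending with hg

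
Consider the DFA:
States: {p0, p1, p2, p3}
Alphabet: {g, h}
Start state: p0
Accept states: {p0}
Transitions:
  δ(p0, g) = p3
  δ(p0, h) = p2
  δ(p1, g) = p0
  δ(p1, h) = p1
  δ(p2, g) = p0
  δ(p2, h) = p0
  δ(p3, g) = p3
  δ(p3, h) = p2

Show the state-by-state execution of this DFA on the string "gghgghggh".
read 'g': p0 → p3
  read 'g': p3 → p3
  read 'h': p3 → p2
  read 'g': p2 → p0
  read 'g': p0 → p3
  read 'h': p3 → p2
  read 'g': p2 → p0
  read 'g': p0 → p3
  read 'h': p3 → p2
p0 -> p3 -> p3 -> p2 -> p0 -> p3 -> p2 -> p0 -> p3 -> p2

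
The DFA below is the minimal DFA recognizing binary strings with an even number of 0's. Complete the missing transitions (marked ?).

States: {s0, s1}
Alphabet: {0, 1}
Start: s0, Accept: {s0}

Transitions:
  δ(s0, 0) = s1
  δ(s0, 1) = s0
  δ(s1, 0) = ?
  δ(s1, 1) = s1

From the language and accept set, identify what each state tracks — s0: even number of 0's so far; s1: odd number of 0's so far.
Each missing δ(q, a) is the state matching the new tracked value after reading a.
δ(s1, 0) = s0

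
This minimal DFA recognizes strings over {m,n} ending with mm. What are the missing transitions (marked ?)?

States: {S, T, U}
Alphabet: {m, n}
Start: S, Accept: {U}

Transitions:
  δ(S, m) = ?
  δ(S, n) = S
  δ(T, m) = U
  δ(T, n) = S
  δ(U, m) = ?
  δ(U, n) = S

From the language and accept set, identify what each state tracks — S: last symbol not m; T: one trailing m; U: two trailing m's.
Each missing δ(q, a) is the state matching the new tracked value after reading a.
δ(S, m) = T; δ(U, m) = U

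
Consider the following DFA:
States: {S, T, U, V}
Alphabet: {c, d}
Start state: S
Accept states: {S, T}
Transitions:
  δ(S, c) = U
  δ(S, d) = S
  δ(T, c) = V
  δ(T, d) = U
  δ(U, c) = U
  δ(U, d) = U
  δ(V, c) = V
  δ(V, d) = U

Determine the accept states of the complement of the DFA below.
Complement accept states = All states \ Original accept states
= {S, T, U, V} \ {S, T}
{U, V}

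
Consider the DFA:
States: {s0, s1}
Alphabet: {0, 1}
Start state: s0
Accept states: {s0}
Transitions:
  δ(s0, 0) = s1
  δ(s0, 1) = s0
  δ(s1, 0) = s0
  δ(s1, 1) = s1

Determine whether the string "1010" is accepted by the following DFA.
Processing string "1010":
  s0 --1--> s0
  s0 --0--> s1
  s1 --1--> s1
  s1 --0--> s0
Final state: s0
Accept states: {s0}
Yes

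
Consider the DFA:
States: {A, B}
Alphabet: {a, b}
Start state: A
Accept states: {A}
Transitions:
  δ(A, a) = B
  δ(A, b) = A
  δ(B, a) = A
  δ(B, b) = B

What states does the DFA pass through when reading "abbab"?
read 'a': A → B
  read 'b': B → B
  read 'b': B → B
  read 'a': B → A
  read 'b': A → A
A -> B -> B -> B -> A -> A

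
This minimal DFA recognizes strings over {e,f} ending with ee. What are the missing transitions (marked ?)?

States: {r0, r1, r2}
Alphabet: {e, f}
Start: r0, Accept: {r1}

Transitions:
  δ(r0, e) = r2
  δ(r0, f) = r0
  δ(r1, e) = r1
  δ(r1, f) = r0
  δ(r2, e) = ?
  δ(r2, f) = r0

From the language and accept set, identify what each state tracks — r0: last symbol not e; r1: two trailing e's; r2: one trailing e.
Each missing δ(q, a) is the state matching the new tracked value after reading a.
δ(r2, e) = r1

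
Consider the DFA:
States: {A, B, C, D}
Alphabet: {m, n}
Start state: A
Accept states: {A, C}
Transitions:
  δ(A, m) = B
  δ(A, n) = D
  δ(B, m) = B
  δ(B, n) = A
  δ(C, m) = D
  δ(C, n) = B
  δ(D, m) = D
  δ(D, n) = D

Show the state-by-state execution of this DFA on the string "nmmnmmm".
read 'n': A → D
  read 'm': D → D
  read 'm': D → D
  read 'n': D → D
  read 'm': D → D
  read 'm': D → D
  read 'm': D → D
A -> D -> D -> D -> D -> D -> D -> D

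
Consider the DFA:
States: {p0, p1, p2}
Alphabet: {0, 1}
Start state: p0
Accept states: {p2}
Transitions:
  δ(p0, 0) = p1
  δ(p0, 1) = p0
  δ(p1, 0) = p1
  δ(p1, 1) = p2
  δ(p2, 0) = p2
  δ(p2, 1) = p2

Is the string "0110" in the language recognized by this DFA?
Processing string "0110":
  p0 --0--> p1
  p1 --1--> p2
  p2 --1--> p2
  p2 --0--> p2
Final state: p2
Accept states: {p2}
Yes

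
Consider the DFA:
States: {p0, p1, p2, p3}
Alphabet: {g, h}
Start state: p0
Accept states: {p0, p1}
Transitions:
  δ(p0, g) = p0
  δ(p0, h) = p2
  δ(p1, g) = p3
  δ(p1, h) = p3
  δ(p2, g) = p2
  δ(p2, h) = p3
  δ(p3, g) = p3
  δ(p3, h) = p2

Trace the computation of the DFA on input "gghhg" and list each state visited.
read 'g': p0 → p0
  read 'g': p0 → p0
  read 'h': p0 → p2
  read 'h': p2 → p3
  read 'g': p3 → p3
p0 -> p0 -> p0 -> p2 -> p3 -> p3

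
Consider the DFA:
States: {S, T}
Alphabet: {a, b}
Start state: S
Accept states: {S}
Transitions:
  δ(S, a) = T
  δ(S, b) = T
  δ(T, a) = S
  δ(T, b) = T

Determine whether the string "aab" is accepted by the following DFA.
Processing string "aab":
  S --a--> T
  T --a--> S
  S --b--> T
Final state: T
Accept states: {S}
No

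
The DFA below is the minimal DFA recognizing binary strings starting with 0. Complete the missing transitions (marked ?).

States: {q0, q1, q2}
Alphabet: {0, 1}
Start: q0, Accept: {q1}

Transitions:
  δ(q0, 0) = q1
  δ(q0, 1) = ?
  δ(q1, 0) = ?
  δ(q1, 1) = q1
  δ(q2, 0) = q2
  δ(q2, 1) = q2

From the language and accept set, identify what each state tracks — q0: no input read; q1: started with 0; q2: started with 1 (dead).
Each missing δ(q, a) is the state matching the new tracked value after reading a.
δ(q0, 1) = q2; δ(q1, 0) = q1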